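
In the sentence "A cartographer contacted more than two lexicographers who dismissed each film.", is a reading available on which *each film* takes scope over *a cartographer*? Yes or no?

No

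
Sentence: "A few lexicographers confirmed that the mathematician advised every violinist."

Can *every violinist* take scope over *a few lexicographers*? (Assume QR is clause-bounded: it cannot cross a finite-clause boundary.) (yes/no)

No

Structurally, *every violinist* is inside the finite complement clause *that the mathematician advised every violinist*.
Given the clause-boundedness assumption, QR cannot cross the finite CP into the matrix.
*every violinist* > *a few lexicographers* would require crossing that boundary, which is illicit.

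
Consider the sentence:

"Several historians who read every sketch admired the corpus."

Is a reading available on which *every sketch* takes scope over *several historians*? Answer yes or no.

The DP *every sketch* is contained in the relative clause *who read every sketch*.
Relative clauses block scope extraction: QR cannot target a position outside the modified NP.
*every sketch* is confined to the island and cannot take scope over *several historians*.

No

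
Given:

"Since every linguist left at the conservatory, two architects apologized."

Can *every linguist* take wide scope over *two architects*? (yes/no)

No

*every linguist* sits inside the adjunct clause *since every linguist left at the conservatory*.
The adjunct-island constraint bars QR out of an adverbial clause.
The ordering *every linguist* > *two architects* is therefore underivable.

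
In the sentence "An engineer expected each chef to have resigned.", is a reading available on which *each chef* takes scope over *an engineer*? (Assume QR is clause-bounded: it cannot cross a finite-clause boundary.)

This is an ECM construction: *each chef* is the infinitival subject, Case-marked by the matrix verb, and the infinitive is transparent for QR.
No island intervenes, so both surface and inverse scope are derivable.

Yes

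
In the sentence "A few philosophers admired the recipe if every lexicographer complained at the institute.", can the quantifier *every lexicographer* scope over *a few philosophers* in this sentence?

No

*every lexicographer* is embedded in the adjunct clause *if every lexicographer complained at the institute*.
The adjunct-island constraint bars QR out of an adverbial clause.
*every lexicographer* is confined to the island and cannot take scope over *a few philosophers*.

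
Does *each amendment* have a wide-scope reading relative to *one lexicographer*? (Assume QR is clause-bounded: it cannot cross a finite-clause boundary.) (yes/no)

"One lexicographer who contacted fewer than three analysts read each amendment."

Although the sentence contains a relative clause (*who contacted fewer than three analysts*), *each amendment* is outside it, in the matrix VP.
Nothing blocks QR of the lower DP to a position above the higher one, so inverse scope is available.
So *each amendment* > *one lexicographer* is among the available readings.

Yes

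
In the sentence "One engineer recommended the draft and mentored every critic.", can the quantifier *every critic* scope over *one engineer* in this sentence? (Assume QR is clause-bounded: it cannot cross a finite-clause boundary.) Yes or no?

The DP *every critic* is contained in one conjunct of the coordinate structure (*mentored every critic*).
The Coordinate Structure Constraint blocks movement (including QR) out of a single conjunct.
So *every critic* cannot raise to a position above *one engineer*.
(Only the surface reading survives: one fixed engineer with respect to all the relevant critics.)

No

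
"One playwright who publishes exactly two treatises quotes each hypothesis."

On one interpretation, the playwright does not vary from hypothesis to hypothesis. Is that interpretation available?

Yes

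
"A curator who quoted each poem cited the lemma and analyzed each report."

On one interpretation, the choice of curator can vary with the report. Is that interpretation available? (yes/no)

The described interpretation is the *each report* > *a curator* scoping.
*each report* sits inside one conjunct of the coordinate structure (*analyzed each report*).
The Coordinate Structure Constraint blocks movement (including QR) out of a single conjunct.
Hence only narrow scope for *each report* (under *a curator*) survives.

No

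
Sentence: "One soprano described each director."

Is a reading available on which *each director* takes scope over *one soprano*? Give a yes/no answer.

*one soprano* and *each director* are co-arguments of the matrix verb, with nothing but a clause-internal boundary between them.
QR within a single clause is free, so the lower quantifier may take scope over the higher one.
Both orderings are possible: *one soprano* > *each director* and *each director* > *one soprano*.

Yes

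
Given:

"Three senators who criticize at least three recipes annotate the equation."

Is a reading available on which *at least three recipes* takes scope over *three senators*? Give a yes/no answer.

No

The DP *at least three recipes* is contained in the relative clause *who criticize at least three recipes*.
QR out of a relative clause is ruled out by the relative-clause island constraint.
*at least three recipes* is confined to the island and cannot take scope over *three senators*.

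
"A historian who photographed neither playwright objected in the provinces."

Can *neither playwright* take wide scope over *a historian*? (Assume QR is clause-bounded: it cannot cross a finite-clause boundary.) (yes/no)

No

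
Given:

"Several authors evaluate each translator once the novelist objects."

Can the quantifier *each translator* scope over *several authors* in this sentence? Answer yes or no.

*each translator* is a matrix argument; the adjunct is an island but the target quantifier is outside it.
Since no island is crossed, the inverse ordering is licensed alongside surface scope.

Yes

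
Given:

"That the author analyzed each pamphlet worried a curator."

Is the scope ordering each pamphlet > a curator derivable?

No

Structurally, *each pamphlet* is inside the sentential subject *that the author analyzed each pamphlet*.
The subject-island constraint blocks QR out of a clausal subject.
The ordering *each pamphlet* > *a curator* is therefore underivable.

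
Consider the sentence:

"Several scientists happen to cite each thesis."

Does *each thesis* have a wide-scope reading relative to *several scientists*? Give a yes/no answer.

Yes

Infinitival complements of raising predicates do not block QR; *each thesis* and *several scientists* are effectively clausemates.
With no island boundary between them, the object can take inverse scope over the subject via ordinary QR within the clause.
Both orderings are possible: *several scientists* > *each thesis* and *each thesis* > *several scientists*.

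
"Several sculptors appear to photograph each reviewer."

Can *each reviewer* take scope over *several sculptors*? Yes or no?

Yes

Raising constructions are monoclausal for scope purposes; *each reviewer* is not separated from *several sculptors* by any island.
With no island boundary between them, the object can take inverse scope over the subject via ordinary QR within the clause.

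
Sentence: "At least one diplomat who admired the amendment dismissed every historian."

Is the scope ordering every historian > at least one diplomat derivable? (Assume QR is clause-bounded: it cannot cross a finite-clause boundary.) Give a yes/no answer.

Yes

The relative clause *who admired the amendment* modifies *at least one diplomat*, but *every historian* is not inside that relative clause — it is an argument of the matrix verb.
Since no island is crossed, the inverse ordering is licensed alongside surface scope.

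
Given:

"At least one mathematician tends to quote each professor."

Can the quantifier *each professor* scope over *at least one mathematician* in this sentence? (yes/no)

Raising constructions are monoclausal for scope purposes; *each professor* is not separated from *at least one mathematician* by any island.
Nothing blocks QR of the lower DP to a position above the higher one, so inverse scope is available.

Yes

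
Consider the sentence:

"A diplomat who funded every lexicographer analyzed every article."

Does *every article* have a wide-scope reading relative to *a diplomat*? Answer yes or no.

*every article* is a matrix argument; only *a diplomat* is modified by the relative clause *who funded every lexicographer*, so the RC island is irrelevant to the target quantifier.
Since no island is crossed, the inverse ordering is licensed alongside surface scope.

Yes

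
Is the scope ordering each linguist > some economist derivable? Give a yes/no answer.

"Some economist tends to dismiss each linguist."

Yes

The matrix predicate is a raising verb, whose infinitival complement is not a scope island — *each linguist* can QR into the matrix clause.
No island intervenes, so both surface and inverse scope are derivable.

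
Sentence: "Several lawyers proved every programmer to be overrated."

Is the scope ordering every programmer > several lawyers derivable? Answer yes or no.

Yes

The ECM infinitive is scope-transparent — *every programmer* is free to raise above *several lawyers*.
Clause-internal QR can adjoin the lower DP above the subject, yielding the inverse reading.
So *every programmer* > *several lawyers* is among the available readings.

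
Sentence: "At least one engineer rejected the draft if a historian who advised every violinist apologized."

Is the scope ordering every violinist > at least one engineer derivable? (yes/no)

*every violinist* occurs within the relative clause *who advised every violinist*, which is itself inside the adjunct *if a historian who advised every violinist apologized*.
The quantifier would have to escape first the RC and then the adjunct — two independent island violations.
So the wide-scope reading for *every violinist* is blocked.

No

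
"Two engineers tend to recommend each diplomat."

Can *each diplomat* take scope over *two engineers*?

Infinitival complements of raising predicates do not block QR; *each diplomat* and *two engineers* are effectively clausemates.
Ordinary QR to a clause-peripheral position gives the wide-scope LF for the lower DP.
Both orderings are possible: *two engineers* > *each diplomat* and *each diplomat* > *two engineers*.

Yes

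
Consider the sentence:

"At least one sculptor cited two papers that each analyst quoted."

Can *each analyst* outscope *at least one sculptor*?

No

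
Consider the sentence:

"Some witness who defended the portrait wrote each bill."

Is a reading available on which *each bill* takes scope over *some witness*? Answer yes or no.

The relative clause *who defended the portrait* modifies *some witness*, but *each bill* is not inside that relative clause — it is an argument of the matrix verb.
Ordinary QR to a clause-peripheral position gives the wide-scope LF for the lower DP.

Yes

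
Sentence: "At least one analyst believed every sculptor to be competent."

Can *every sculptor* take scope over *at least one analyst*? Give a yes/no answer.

The ECM infinitive is scope-transparent — *every sculptor* is free to raise above *at least one analyst*.
Clause-internal QR can adjoin the lower DP above the subject, yielding the inverse reading.

Yes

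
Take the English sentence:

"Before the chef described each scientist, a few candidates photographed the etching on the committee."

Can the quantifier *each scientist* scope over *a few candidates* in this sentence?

*each scientist* occurs within the adjunct clause *before the chef described each scientist*.
Adjuncts are opaque for quantifier raising; a quantifier in an adjunct stays inside it.
So *each scientist* cannot raise to a position above *a few candidates*.

No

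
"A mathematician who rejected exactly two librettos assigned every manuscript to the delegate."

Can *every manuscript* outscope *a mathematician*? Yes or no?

*every manuscript* is a matrix argument; only *a mathematician* is modified by the relative clause *who rejected exactly two librettos*, so the RC island is irrelevant to the target quantifier.
Nothing blocks QR of the lower DP to a position above the higher one, so inverse scope is available.

Yes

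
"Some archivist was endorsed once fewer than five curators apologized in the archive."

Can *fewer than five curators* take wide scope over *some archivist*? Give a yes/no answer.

The DP *fewer than five curators* is contained in the adjunct clause *once fewer than five curators apologized in the archive*.
Since the clause is an adjunct (not a complement), the Adjunct Condition blocks QR across its edge.
Hence only narrow scope for *fewer than five curators* (under *some archivist*) survives.

No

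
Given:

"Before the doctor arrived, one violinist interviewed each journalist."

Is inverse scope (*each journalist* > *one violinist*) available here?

The adjunct island is irrelevant here — *each journalist* and *one violinist* are both in the matrix clause.
With no island boundary between them, the object can take inverse scope over the subject via ordinary QR within the clause.
Both orderings are possible: *one violinist* > *each journalist* and *each journalist* > *one violinist*.

Yes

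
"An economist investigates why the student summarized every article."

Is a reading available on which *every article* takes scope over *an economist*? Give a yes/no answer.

No

The DP *every article* is contained in the embedded question *why the student summarized every article*.
QR across an interrogative CP boundary is ruled out as a wh-island violation.
So *every article* cannot raise to a position above *an economist*.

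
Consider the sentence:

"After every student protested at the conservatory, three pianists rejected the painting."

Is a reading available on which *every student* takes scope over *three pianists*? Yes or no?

No

*every student* occurs within the adjunct clause *after every student protested at the conservatory*.
The adjunct-island constraint bars QR out of an adverbial clause.
There is no licit LF on which *every student* c-commands *three pianists*.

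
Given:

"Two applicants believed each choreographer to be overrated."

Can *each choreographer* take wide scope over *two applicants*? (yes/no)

Yes

This is an ECM construction: *each choreographer* is the infinitival subject, Case-marked by the matrix verb, and the infinitive is transparent for QR.
With no island boundary between them, the object can take inverse scope over the subject via ordinary QR within the clause.
Both orderings are possible: *two applicants* > *each choreographer* and *each choreographer* > *two applicants*.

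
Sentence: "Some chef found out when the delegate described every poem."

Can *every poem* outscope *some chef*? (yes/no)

The target quantifier *every poem* is part of the embedded question *when the delegate described every poem*.
An indirect question is a wh-island; the filled [Spec,CP] blocks QR across the CP edge.
Hence only narrow scope for *every poem* (under *some chef*) survives.
(Only the surface reading survives: one fixed chef with respect to all the relevant poems.)

No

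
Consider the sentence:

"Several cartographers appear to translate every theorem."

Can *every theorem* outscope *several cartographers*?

Yes

Infinitival complements of raising predicates do not block QR; *every theorem* and *several cartographers* are effectively clausemates.
With no island boundary between them, the object can take inverse scope over the subject via ordinary QR within the clause.
The sentence is scopally ambiguous between *several cartographers* > *every theorem* and *every theorem* > *several cartographers*.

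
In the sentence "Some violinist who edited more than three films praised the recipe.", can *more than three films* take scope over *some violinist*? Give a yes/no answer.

No

*more than three films* sits inside the relative clause *who edited more than three films*.
The relative clause forms an island for QR, so the quantifier is confined to the head noun's restrictor.
So the wide-scope reading for *more than three films* is blocked.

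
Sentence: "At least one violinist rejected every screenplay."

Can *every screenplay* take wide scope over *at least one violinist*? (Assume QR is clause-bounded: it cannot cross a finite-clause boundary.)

Both DPs are arguments of the same predicate; there is no clause or island boundary between them.
QR within a single clause is free, so the lower quantifier may take scope over the higher one.
The sentence is scopally ambiguous between *at least one violinist* > *every screenplay* and *every screenplay* > *at least one violinist*.

Yes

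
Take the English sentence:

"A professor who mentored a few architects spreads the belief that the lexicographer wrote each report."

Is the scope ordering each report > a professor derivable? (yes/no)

No

Structurally, *each report* is inside the complex NP *the belief that the lexicographer wrote each report*.
The complex NP is opaque for QR — the quantifier is frozen inside the noun's complement.
Hence only narrow scope for *each report* (under *a professor*) survives.
(Only the surface reading survives: one fixed professor with respect to all the relevant reports.)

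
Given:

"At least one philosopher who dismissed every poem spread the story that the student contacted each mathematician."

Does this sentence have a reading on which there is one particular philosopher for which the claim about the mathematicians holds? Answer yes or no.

Yes

This is the *at least one philosopher* > *each mathematician* reading.
Surface scope (*at least one philosopher* > *each mathematician*) is always derivable; islands only block QR, not in-situ interpretation.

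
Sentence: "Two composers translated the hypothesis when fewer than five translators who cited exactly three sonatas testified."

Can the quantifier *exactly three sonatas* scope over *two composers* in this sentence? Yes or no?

No

*exactly three sonatas* is embedded in the relative clause *who cited exactly three sonatas*, which is itself inside the adjunct *when fewer than five translators who cited exactly three sonatas testified*.
Two island boundaries intervene — the relative clause and the adjunct. Either alone would block QR.
*exactly three sonatas* > *two composers* would require crossing that boundary, which is illicit.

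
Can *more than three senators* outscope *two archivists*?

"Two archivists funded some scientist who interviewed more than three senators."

No

*more than three senators* sits inside the relative clause *who interviewed more than three senators* modifying *some scientist*.
Relative clauses are scope islands: a quantifier cannot QR out of a relative clause to take scope in the matrix clause.
There is no licit LF on which *more than three senators* c-commands *two archivists*.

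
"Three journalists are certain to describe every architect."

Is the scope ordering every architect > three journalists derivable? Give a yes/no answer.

*every architect* is the object of the infinitival complement of a raising predicate; raising infinitives are transparent for QR, so the two DPs are in effect clausemates.
Nothing blocks QR of the lower DP to a position above the higher one, so inverse scope is available.

Yes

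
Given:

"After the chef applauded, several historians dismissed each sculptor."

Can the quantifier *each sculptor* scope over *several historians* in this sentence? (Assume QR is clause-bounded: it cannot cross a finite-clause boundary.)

Yes

The adjunct clause does not contain *each sculptor*, which is the matrix object.
Since no island is crossed, the inverse ordering is licensed alongside surface scope.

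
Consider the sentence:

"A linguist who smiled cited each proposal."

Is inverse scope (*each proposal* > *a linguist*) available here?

Yes

*each proposal* sits in the matrix clause, not in the relative clause on *a linguist*.
QR within a single clause is free, so the lower quantifier may take scope over the higher one.
So *each proposal* > *a linguist* is among the available readings.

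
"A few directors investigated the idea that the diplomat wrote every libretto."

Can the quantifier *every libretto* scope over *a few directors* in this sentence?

*every libretto* is embedded in the complex NP *the idea that the diplomat wrote every libretto*.
A that-clause complement to a noun is an island; QR cannot cross the NP boundary.
The inverse ordering *every libretto* > *a few directors* is therefore underivable.

No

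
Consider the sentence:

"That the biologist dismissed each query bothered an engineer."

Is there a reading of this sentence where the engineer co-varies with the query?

The paraphrase describes the scope ordering *each query* > *an engineer*.
The DP *each query* is contained in the sentential subject *that the biologist dismissed each query*.
The subject-island constraint blocks QR out of a clausal subject.
There is no licit LF on which *each query* c-commands *an engineer*.

No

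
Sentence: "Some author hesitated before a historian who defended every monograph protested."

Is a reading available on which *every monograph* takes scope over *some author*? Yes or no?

No

The DP *every monograph* is contained in the relative clause *who defended every monograph*, which is itself inside the adjunct *before a historian who defended every monograph protested*.
The quantifier would have to escape first the RC and then the adjunct — two independent island violations.
*every monograph* is confined to the island and cannot take scope over *some author*.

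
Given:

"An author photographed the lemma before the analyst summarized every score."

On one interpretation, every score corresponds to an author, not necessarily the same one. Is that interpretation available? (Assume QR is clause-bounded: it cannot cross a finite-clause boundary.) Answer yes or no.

No

The paraphrase describes the scope ordering *every score* > *an author*.
The DP *every score* is contained in the adjunct clause *before the analyst summarized every score*.
Adverbial clauses are not L-marked, so they are barriers for QR — the quantifier cannot escape the adjunct.
There is no licit LF on which *every score* c-commands *an author*.
(Only the surface reading survives: one fixed author with respect to all the relevant scores.)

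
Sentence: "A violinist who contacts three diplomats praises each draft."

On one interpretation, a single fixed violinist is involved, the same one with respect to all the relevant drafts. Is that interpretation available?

The described interpretation is the *a violinist* > *each draft* scoping.
Nothing needs to raise for *a violinist* > *each draft*, so no island constraint is at stake.

Yes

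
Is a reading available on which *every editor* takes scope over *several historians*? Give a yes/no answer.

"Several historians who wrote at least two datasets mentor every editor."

Yes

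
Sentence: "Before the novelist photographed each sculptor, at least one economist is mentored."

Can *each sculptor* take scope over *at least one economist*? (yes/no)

No

*each sculptor* sits inside the adjunct clause *before the novelist photographed each sculptor*.
Adjunct clauses are scope islands: a quantifier inside an adjunct cannot raise into the matrix clause.
There is no licit LF on which *each sculptor* c-commands *at least one economist*.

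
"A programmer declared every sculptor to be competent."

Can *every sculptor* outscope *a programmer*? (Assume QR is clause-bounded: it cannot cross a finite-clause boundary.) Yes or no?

Yes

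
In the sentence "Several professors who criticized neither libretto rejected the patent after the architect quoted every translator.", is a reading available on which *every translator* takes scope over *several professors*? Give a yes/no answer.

No

*every translator* occurs within the adjunct clause *after the architect quoted every translator*.
The adjunct-island constraint bars QR out of an adverbial clause.
So *every translator* cannot raise to a position above *several professors*.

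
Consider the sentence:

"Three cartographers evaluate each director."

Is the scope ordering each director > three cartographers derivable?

Both DPs are arguments of the same predicate; there is no clause or island boundary between them.
Since no island is crossed, the inverse ordering is licensed alongside surface scope.

Yes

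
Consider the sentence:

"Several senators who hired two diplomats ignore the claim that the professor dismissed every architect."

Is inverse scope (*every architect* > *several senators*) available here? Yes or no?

No

The DP *every architect* is contained in the complex NP *the claim that the professor dismissed every architect*.
The complex NP is opaque for QR — the quantifier is frozen inside the noun's complement.
So *every architect* cannot raise high enough to outscope *several senators*; only the surface ordering *several senators* > *every architect* is available.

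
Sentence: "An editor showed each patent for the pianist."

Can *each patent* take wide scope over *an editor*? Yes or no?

*each patent* and *an editor* are in the same minimal clause.
Since no island is crossed, the inverse ordering is licensed alongside surface scope.
The sentence is scopally ambiguous between *an editor* > *each patent* and *each patent* > *an editor*.

Yes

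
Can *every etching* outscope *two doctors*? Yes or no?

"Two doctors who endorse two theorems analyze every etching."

*every etching* sits in the matrix clause, not in the relative clause on *two doctors*.
QR within a single clause is free, so the lower quantifier may take scope over the higher one.

Yes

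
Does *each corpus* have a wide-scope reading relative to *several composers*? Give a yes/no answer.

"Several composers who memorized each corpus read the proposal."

No

The target quantifier *each corpus* is part of the relative clause *who memorized each corpus*.
Quantifiers inside a relative clause are trapped there; the RC boundary blocks QR.
Hence only narrow scope for *each corpus* (under *several composers*) survives.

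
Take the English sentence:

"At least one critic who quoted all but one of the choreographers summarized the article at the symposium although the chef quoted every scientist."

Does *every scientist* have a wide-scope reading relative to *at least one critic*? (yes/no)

No

*every scientist* occurs within the adjunct clause *although the chef quoted every scientist*.
Adjunct clauses are scope islands: a quantifier inside an adjunct cannot raise into the matrix clause.
*every scientist* is confined to the island and cannot take scope over *at least one critic*.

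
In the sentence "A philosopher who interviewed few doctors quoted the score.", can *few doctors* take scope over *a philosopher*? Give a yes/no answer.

No

*few doctors* sits inside the relative clause *who interviewed few doctors*.
QR out of a relative clause is ruled out by the relative-clause island constraint.
Hence only narrow scope for *few doctors* (under *a philosopher*) survives.
(Only the surface reading survives: one fixed philosopher with respect to all the relevant doctors.)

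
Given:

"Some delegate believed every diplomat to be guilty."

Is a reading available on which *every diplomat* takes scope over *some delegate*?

The ECM infinitive is scope-transparent — *every diplomat* is free to raise above *some delegate*.
No island intervenes, so both surface and inverse scope are derivable.

Yes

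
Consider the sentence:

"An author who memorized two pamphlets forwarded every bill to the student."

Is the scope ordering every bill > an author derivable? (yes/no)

*every bill* sits in the matrix clause, not in the relative clause on *an author*.
Ordinary QR to a clause-peripheral position gives the wide-scope LF for the lower DP.
The sentence is scopally ambiguous between *an author* > *every bill* and *every bill* > *an author*.

Yes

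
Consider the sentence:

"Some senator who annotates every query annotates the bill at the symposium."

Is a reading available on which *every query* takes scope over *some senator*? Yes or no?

*every query* occurs within the relative clause *who annotates every query*.
QR out of a relative clause is ruled out by the relative-clause island constraint.
So the wide-scope reading for *every query* is blocked.
(Only the surface reading survives: one fixed senator with respect to all the relevant queries.)

No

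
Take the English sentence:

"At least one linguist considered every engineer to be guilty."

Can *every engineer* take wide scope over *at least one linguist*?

Yes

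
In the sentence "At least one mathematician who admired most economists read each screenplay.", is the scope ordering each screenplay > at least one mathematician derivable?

Although the sentence contains a relative clause (*who admired most economists*), *each screenplay* is outside it, in the matrix VP.
Ordinary QR to a clause-peripheral position gives the wide-scope LF for the lower DP.
The sentence is scopally ambiguous between *at least one mathematician* > *each screenplay* and *each screenplay* > *at least one mathematician*.

Yes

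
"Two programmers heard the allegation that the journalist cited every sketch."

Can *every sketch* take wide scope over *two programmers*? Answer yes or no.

*every sketch* is embedded in the complex NP *the allegation that the journalist cited every sketch*.
The Complex NP Constraint bars QR out of the complement clause of a noun.
So the wide-scope reading for *every sketch* is blocked.

No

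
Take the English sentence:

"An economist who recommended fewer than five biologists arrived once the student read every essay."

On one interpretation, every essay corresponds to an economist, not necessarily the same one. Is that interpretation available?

The described interpretation is the *every essay* > *an economist* scoping.
*every essay* is embedded in the adjunct clause *once the student read every essay*.
The adjunct-island constraint bars QR out of an adverbial clause.
So *every essay* cannot raise high enough to outscope *an economist*; only the surface ordering *an economist* > *every essay* is available.
(Only the surface reading survives: one fixed economist with respect to all the relevant essays.)

No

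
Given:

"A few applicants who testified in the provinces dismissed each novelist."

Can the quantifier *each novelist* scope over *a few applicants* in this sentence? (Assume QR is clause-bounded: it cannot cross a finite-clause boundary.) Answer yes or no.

Yes

*each novelist* is a matrix argument; only *a few applicants* is modified by the relative clause *who testified in the provinces*, so the RC island is irrelevant to the target quantifier.
No island intervenes, so both surface and inverse scope are derivable.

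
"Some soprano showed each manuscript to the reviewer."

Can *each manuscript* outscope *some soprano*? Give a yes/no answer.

Yes

Both DPs are arguments of the same predicate; there is no clause or island boundary between them.
Since no island is crossed, the inverse ordering is licensed alongside surface scope.
The sentence is scopally ambiguous between *some soprano* > *each manuscript* and *each manuscript* > *some soprano*.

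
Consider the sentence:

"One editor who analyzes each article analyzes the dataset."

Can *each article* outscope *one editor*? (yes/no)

No

Structurally, *each article* is inside the relative clause *who analyzes each article*.
A relative clause is a scope island — quantifier raising cannot cross its boundary.
*each article* is confined to the island and cannot take scope over *one editor*.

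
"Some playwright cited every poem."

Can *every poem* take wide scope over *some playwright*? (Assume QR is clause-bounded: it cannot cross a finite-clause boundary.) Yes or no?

Yes

*some playwright* and *every poem* are co-arguments of the matrix verb, with nothing but a clause-internal boundary between them.
With no island boundary between them, the object can take inverse scope over the subject via ordinary QR within the clause.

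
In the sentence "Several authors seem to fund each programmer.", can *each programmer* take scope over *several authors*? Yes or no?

Yes

Infinitival complements of raising predicates do not block QR; *each programmer* and *several authors* are effectively clausemates.
With no island boundary between them, the object can take inverse scope over the subject via ordinary QR within the clause.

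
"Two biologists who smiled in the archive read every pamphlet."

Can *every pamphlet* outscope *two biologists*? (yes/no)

*every pamphlet* sits in the matrix clause, not in the relative clause on *two biologists*.
QR within a single clause is free, so the lower quantifier may take scope over the higher one.
The sentence is scopally ambiguous between *two biologists* > *every pamphlet* and *every pamphlet* > *two biologists*.

Yes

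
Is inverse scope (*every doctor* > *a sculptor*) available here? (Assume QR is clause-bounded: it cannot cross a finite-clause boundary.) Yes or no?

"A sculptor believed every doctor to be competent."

Yes

*every doctor* is the subject of an ECM infinitive — the infinitival complement of an ECM verb is not a scope island, so *every doctor* can raise into the matrix clause.
With no island boundary between them, the object can take inverse scope over the subject via ordinary QR within the clause.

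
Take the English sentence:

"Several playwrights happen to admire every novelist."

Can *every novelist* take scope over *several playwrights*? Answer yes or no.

Yes

*every novelist* is the object of the infinitival complement of a raising predicate; raising infinitives are transparent for QR, so the two DPs are in effect clausemates.
Clause-internal QR can adjoin the lower DP above the subject, yielding the inverse reading.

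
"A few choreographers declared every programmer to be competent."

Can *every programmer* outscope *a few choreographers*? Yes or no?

Yes

This is an ECM construction: *every programmer* is the infinitival subject, Case-marked by the matrix verb, and the infinitive is transparent for QR.
Since no island is crossed, the inverse ordering is licensed alongside surface scope.
So *every programmer* > *a few choreographers* is among the available readings.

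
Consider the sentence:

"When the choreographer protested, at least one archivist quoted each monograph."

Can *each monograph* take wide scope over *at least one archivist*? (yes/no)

Yes

*each monograph* is a matrix argument; the adjunct is an island but the target quantifier is outside it.
No island intervenes, so both surface and inverse scope are derivable.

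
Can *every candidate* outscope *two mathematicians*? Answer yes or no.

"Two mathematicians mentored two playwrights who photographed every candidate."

No

*every candidate* sits inside the relative clause *who photographed every candidate* modifying *two playwrights*.
Relative clauses block scope extraction: QR cannot target a position outside the modified NP.
Hence only narrow scope for *every candidate* (under *two mathematicians*) survives.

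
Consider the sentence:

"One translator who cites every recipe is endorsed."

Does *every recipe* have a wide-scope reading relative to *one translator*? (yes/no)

No

The target quantifier *every recipe* is part of the relative clause *who cites every recipe*.
The relative clause forms an island for QR, so the quantifier is confined to the head noun's restrictor.
So *every recipe* cannot raise high enough to outscope *one translator*; only the surface ordering *one translator* > *every recipe* is available.
(Only the surface reading survives: one fixed translator with respect to all the relevant recipes.)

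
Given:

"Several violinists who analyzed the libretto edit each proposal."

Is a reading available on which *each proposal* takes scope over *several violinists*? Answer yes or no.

The RC *who analyzed the libretto* is an island, but *each proposal* is not inside it — it is the matrix object, a clausemate of *several violinists*.
Ordinary QR to a clause-peripheral position gives the wide-scope LF for the lower DP.

Yes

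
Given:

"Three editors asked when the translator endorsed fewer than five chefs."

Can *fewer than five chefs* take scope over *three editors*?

Structurally, *fewer than five chefs* is inside the embedded question *when the translator endorsed fewer than five chefs*.
Embedded wh-clauses are opaque for QR, so the quantifier stays inside the question.
There is no licit LF on which *fewer than five chefs* c-commands *three editors*.

No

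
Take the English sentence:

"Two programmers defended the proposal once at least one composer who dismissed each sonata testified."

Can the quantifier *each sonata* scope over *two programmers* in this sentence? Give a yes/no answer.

No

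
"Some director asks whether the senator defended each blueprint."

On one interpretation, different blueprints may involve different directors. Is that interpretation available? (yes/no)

This is the *each blueprint* > *some director* reading.
*each blueprint* occurs within the embedded question *whether the senator defended each blueprint*.
An indirect question is a wh-island; the filled [Spec,CP] blocks QR across the CP edge.
So the wide-scope reading for *each blueprint* is blocked.

No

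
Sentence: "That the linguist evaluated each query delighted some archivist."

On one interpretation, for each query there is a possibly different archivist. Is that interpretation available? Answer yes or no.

No

That reading corresponds to *each query* > *some archivist*.
*each query* occurs within the sentential subject *that the linguist evaluated each query*.
The subject-island constraint blocks QR out of a clausal subject.
There is no licit LF on which *each query* c-commands *some archivist*.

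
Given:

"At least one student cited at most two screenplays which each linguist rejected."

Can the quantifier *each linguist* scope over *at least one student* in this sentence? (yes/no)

No

*each linguist* occurs within the relative clause *which each linguist rejected* modifying *at most two screenplays*.
QR out of a relative clause is ruled out by the relative-clause island constraint.
So the wide-scope reading for *each linguist* is blocked.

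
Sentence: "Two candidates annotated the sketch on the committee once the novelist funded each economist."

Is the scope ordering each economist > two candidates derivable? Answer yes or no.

No

Structurally, *each economist* is inside the adjunct clause *once the novelist funded each economist*.
Adjunct clauses are scope islands: a quantifier inside an adjunct cannot raise into the matrix clause.
The inverse ordering *each economist* > *two candidates* is therefore underivable.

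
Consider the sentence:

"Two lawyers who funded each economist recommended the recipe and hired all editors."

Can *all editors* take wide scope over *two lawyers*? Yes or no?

*all editors* is embedded in one conjunct of the coordinate structure (*hired all editors*).
Asymmetric QR out of one conjunct violates the Coordinate Structure Constraint.
So *all editors* cannot raise high enough to outscope *two lawyers*; only the surface ordering *two lawyers* > *all editors* is available.

No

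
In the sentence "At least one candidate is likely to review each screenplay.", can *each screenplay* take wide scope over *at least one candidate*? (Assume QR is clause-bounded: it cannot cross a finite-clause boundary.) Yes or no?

*each screenplay* is inside a raising infinitive, which is transparent to QR (no CP barrier), so it behaves as a matrix argument.
Nothing blocks QR of the lower DP to a position above the higher one, so inverse scope is available.

Yes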